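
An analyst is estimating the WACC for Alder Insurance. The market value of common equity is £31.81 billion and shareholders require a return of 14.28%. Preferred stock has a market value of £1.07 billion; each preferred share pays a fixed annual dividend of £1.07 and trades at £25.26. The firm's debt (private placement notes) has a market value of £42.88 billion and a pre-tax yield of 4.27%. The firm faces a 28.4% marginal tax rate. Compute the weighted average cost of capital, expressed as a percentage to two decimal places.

7.79%

Cost of preferred: Rp = 1.07 / 25.26 = 4.2359%.
Total capital V = 31.81 + 1.07 + 42.88 = 75.76.
Equity: weight = 31.81/75.76 = 0.4199; cost = 14.28%.
Preferred: weight = 1.07/75.76 = 0.0141; cost = 4.2359%.
Private placement notes: weight = 42.88/75.76 = 0.5660; after-tax cost = 4.27% × (1 − 28.4%) = 3.0573%.
WACC = 0.4199 × 14.2800% + 0.0141 × 4.2359% + 0.5660 × 3.0573% = 7.7861%.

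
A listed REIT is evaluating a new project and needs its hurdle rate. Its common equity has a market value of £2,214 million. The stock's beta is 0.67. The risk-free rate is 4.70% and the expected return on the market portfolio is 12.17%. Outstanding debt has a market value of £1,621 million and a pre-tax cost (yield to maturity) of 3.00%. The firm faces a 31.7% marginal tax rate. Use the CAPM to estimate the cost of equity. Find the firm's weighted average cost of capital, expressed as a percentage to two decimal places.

Market risk premium = 12.17% − 4.7% = 7.47%.
Cost of equity via CAPM: Re = 4.7% + 0.67 × 7.47% = 9.7049%.
Total capital V = 2214 + 1621 = 3835.
Equity: weight = 2214/3835 = 0.5773; cost = 9.7049%.
Debt: weight = 1621/3835 = 0.4227; after-tax cost = 3% × (1 − 31.7%) = 2.0490%.
WACC = 0.5773 × 9.7049% + 0.4227 × 2.0490% = 6.4689%.

6.47%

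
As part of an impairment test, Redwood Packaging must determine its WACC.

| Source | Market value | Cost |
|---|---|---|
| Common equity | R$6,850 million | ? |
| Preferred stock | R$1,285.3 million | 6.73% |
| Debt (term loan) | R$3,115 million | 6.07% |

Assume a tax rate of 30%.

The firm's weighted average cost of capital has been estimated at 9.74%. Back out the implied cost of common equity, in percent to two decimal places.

Total capital V = 6850 + 1285.3 + 3115 = 11250.3.
Equity weight = 6850/11250.3 = 0.6089.
Preferred weight = 1285.3/11250.3 = 0.1142.
Term loan weight = 3115/11250.3 = 0.2769.
Debt contribution = 0.2769 × 6.07% × (1 − 30%) = 1.1765%.
Preferred contribution = 0.1142 × 6.73% = 0.7689%.
Required equity contribution = 9.74% − 1.9453% = 7.7947%.
Re = 7.7947% / 0.6089 = 12.8018%.

12.80%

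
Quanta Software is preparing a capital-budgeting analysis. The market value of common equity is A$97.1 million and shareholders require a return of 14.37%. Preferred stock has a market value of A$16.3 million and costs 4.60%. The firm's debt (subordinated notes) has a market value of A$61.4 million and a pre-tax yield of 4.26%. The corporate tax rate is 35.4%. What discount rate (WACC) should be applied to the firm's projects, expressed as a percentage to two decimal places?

Total capital V = 97.1 + 16.3 + 61.4 = 174.8.
Equity: weight = 97.1/174.8 = 0.5555; cost = 14.37%.
Preferred: weight = 16.3/174.8 = 0.0932; cost = 4.6%.
Subordinated notes: weight = 61.4/174.8 = 0.3513; after-tax cost = 4.26% × (1 − 35.4%) = 2.7520%.
WACC = 0.5555 × 14.3700% + 0.0932 × 4.6000% + 0.3513 × 2.7520% = 9.3780%.

9.38%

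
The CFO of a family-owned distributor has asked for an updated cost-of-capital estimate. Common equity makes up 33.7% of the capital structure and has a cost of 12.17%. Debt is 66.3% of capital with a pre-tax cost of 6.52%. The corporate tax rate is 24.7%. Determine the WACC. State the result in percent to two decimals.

7.36%

After-tax cost of debt = 6.52% × (1 − 24.7%) = 4.9096%.
WACC = 0.337 × 12.1700% + 0.663 × 4.9096% = 7.3563%.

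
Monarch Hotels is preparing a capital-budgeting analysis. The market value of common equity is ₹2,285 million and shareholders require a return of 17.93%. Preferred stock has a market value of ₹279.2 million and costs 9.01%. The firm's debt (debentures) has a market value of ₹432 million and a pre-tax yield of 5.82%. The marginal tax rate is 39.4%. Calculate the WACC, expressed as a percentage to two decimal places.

15.02%

Total capital V = 2285 + 279.2 + 432 = 2996.2.
Equity: weight = 2285/2996.2 = 0.7626; cost = 17.93%.
Preferred: weight = 279.2/2996.2 = 0.0932; cost = 9.01%.
Debentures: weight = 432/2996.2 = 0.1442; after-tax cost = 5.82% × (1 − 39.4%) = 3.5269%.
WACC = 0.7626 × 17.9300% + 0.0932 × 9.0100% + 0.1442 × 3.5269% = 15.0221%.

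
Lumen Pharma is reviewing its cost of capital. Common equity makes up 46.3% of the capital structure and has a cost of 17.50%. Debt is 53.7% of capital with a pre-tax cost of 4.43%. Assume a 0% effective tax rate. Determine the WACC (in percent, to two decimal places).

After-tax cost of debt = 4.43% × (1 − 0%) = 4.4300%.
WACC = 0.463 × 17.5000% + 0.537 × 4.4300% = 10.4814%.

10.48%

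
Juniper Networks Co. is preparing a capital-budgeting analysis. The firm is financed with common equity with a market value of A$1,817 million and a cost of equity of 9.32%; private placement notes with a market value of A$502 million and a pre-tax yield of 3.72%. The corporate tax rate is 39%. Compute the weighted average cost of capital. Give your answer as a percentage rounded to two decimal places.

7.79%

Total capital V = 1817 + 502 = 2319.
Equity: weight = 1817/2319 = 0.7835; cost = 9.32%.
Private placement notes: weight = 502/2319 = 0.2165; after-tax cost = 3.72% × (1 − 39%) = 2.2692%.
WACC = 0.7835 × 9.3200% + 0.2165 × 2.2692% = 7.7937%.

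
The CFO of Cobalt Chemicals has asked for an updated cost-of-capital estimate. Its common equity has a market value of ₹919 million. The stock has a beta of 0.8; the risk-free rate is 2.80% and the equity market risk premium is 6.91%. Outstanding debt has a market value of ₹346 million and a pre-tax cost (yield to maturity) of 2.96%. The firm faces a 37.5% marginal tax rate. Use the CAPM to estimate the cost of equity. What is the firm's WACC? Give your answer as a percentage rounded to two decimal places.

Cost of equity via CAPM: Re = 2.8% + 0.8 × 6.91% = 8.3280%.
Total capital V = 919 + 346 = 1265.
Equity: weight = 919/1265 = 0.7265; cost = 8.328%.
Debt: weight = 346/1265 = 0.2735; after-tax cost = 2.96% × (1 − 37.5%) = 1.8500%.
WACC = 0.7265 × 8.3280% + 0.2735 × 1.8500% = 6.5562%.

6.56%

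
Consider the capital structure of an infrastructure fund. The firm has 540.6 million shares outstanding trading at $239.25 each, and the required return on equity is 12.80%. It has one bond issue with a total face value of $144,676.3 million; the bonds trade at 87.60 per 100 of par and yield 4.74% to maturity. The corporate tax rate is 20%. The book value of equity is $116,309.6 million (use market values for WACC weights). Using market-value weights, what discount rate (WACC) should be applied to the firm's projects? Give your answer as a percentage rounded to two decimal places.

8.34%

Market value of equity E = 239.25 × 540.6m = 129338.55m. Market value of debt D = 144676.3m × 87.6/100 = 126736.4388m.
Total capital V = 129338.55 + 126736.4388 = 256074.9888.
Equity: weight = 129338.55/256074.9888 = 0.5051; cost = 12.8%.
Bonds outstanding: weight = 126736.4388/256074.9888 = 0.4949; after-tax cost = 4.74% × (1 − 20%) = 3.7920%.
WACC = 0.5051 × 12.8000% + 0.4949 × 3.7920% = 8.3418%.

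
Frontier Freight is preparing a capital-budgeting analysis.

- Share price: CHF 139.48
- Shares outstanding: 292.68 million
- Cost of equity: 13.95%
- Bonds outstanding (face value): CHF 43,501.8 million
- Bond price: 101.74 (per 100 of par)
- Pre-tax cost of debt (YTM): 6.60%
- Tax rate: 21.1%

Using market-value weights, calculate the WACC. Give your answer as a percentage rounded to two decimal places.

9.40%

Market value of equity E = 139.48 × 292.68m = 40823.0064m. Market value of debt D = 43501.8m × 101.74/100 = 44258.73132m.
Total capital V = 40823.0064 + 44258.73132 = 85081.73772.
Equity: weight = 40823.0064/85081.73772 = 0.4798; cost = 13.95%.
Bonds outstanding: weight = 44258.73132/85081.73772 = 0.5202; after-tax cost = 6.6% × (1 − 21.1%) = 5.2074%.
WACC = 0.4798 × 13.9500% + 0.5202 × 5.2074% = 9.4022%.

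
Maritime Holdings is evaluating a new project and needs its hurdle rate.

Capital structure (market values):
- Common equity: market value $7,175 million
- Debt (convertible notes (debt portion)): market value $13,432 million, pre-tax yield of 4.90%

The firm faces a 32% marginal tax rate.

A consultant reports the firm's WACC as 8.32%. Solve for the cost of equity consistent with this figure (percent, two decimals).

17.66%

Total capital V = 7175 + 13432 = 20607.
Equity weight = 7175/20607 = 0.3482.
Convertible notes (debt portion) weight = 13432/20607 = 0.6518.
Debt contribution = 0.6518 × 4.9% × (1 − 32%) = 2.1719%.
Required equity contribution = 8.32% − 2.1719% = 6.1481%.
Re = 6.1481% / 0.3482 = 17.6578%.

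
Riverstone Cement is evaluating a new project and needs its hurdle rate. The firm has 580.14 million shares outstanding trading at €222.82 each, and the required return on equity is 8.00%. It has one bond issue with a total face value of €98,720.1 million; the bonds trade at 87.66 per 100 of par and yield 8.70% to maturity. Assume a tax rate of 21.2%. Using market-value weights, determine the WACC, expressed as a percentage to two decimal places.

Market value of equity E = 222.82 × 580.14m = 129266.7948m. Market value of debt D = 98720.1m × 87.66/100 = 86538.03966m.
Total capital V = 129266.7948 + 86538.03966 = 215804.83446.
Equity: weight = 129266.7948/215804.83446 = 0.5990; cost = 8%.
Bonds outstanding: weight = 86538.03966/215804.83446 = 0.4010; after-tax cost = 8.7% × (1 − 21.2%) = 6.8556%.
WACC = 0.5990 × 8.0000% + 0.4010 × 6.8556% = 7.5411%.

7.54%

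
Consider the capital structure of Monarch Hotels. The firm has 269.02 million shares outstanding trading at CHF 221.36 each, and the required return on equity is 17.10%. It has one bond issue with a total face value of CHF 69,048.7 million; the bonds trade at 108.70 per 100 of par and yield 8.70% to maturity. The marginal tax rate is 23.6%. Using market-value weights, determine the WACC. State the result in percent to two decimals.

Market value of equity E = 221.36 × 269.02m = 59550.2672m. Market value of debt D = 69048.7m × 108.7/100 = 75055.9369m.
Total capital V = 59550.2672 + 75055.9369 = 134606.2041.
Equity: weight = 59550.2672/134606.2041 = 0.4424; cost = 17.1%.
Bonds outstanding: weight = 75055.9369/134606.2041 = 0.5576; after-tax cost = 8.7% × (1 − 23.6%) = 6.6468%.
WACC = 0.4424 × 17.1000% + 0.5576 × 6.6468% = 11.2713%.

11.27%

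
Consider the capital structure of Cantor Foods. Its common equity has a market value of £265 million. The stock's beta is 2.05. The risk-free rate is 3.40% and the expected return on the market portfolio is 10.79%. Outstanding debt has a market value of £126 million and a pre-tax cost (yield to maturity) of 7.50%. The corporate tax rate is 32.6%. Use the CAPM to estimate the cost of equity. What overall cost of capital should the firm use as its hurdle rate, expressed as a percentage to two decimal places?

14.20%

Market risk premium = 10.79% − 3.4% = 7.39%.
Cost of equity via CAPM: Re = 3.4% + 2.05 × 7.39% = 18.5495%.
Total capital V = 265 + 126 = 391.
Equity: weight = 265/391 = 0.6777; cost = 18.5495%.
Debt: weight = 126/391 = 0.3223; after-tax cost = 7.5% × (1 − 32.6%) = 5.0550%.
WACC = 0.6777 × 18.5495% + 0.3223 × 5.0550% = 14.2009%.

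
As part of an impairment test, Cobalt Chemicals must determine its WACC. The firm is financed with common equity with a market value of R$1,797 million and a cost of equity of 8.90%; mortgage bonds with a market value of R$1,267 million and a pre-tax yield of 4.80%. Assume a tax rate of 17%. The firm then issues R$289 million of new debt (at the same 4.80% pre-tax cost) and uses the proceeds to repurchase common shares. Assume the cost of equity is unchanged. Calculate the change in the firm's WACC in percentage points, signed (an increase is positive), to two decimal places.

Current WACC:
Total capital V = 1797 + 1267 = 3064.
Equity: weight = 1797/3064 = 0.5865; cost = 8.9%.
Mortgage bonds: weight = 1267/3064 = 0.4135; after-tax cost = 4.8% × (1 − 17%) = 3.9840%.
WACC = 0.5865 × 8.9000% + 0.4135 × 3.9840% = 6.8672%.
After the change:
Total capital V = 1508 + 1556 = 3064.
Equity: weight = 1508/3064 = 0.4922; cost = 8.9%.
Mortgage bonds: weight = 1556/3064 = 0.5078; after-tax cost = 4.8% × (1 − 17%) = 3.9840%.
WACC = 0.4922 × 8.9000% + 0.5078 × 3.9840% = 6.4035%.
Change in WACC = 6.4035% − 6.8672% = -0.4637 pp.

-0.46 pp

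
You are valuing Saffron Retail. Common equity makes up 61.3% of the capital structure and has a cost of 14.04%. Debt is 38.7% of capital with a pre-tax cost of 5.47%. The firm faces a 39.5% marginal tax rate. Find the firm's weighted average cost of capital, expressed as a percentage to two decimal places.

After-tax cost of debt = 5.47% × (1 − 39.5%) = 3.3093%.
WACC = 0.613 × 14.0400% + 0.387 × 3.3093% = 9.8872%.

9.89%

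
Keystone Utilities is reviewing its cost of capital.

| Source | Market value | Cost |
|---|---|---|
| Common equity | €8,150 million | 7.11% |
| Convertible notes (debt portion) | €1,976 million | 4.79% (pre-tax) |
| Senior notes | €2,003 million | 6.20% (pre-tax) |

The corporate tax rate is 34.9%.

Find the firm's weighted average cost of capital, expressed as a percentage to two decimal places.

5.95%

Total capital V = 8150 + 1976 + 2003 = 12129.
Equity: weight = 8150/12129 = 0.6719; cost = 7.11%.
Convertible notes (debt portion): weight = 1976/12129 = 0.1629; after-tax cost = 4.79% × (1 − 34.9%) = 3.1183%.
Senior notes: weight = 2003/12129 = 0.1651; after-tax cost = 6.2% × (1 − 34.9%) = 4.0362%.
WACC = 0.6719 × 7.1100% + 0.1629 × 3.1183% + 0.1651 × 4.0362% = 5.9521%.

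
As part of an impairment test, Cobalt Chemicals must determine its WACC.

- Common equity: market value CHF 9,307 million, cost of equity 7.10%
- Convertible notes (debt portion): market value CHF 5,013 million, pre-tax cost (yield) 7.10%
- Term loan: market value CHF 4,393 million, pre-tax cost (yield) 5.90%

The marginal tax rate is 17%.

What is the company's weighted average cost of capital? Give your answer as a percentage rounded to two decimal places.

Total capital V = 9307 + 5013 + 4393 = 18713.
Equity: weight = 9307/18713 = 0.4974; cost = 7.1%.
Convertible notes (debt portion): weight = 5013/18713 = 0.2679; after-tax cost = 7.1% × (1 − 17%) = 5.8930%.
Term loan: weight = 4393/18713 = 0.2348; after-tax cost = 5.9% × (1 − 17%) = 4.8970%.
WACC = 0.4974 × 7.1000% + 0.2679 × 5.8930% + 0.2348 × 4.8970% = 6.2595%.

6.26%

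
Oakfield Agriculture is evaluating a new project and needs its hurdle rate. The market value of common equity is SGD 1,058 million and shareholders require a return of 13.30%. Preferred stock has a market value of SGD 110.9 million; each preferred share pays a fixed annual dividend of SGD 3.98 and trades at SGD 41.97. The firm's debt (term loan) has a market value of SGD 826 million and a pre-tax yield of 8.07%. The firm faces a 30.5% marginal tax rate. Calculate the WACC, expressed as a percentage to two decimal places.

Cost of preferred: Rp = 3.98 / 41.97 = 9.4830%.
Total capital V = 1058 + 110.9 + 826 = 1994.9.
Equity: weight = 1058/1994.9 = 0.5304; cost = 13.3%.
Preferred: weight = 110.9/1994.9 = 0.0556; cost = 9.483%.
Term loan: weight = 826/1994.9 = 0.4141; after-tax cost = 8.07% × (1 − 30.5%) = 5.6087%.
WACC = 0.5304 × 13.3000% + 0.0556 × 9.4830% + 0.4141 × 5.6087% = 9.9032%.

9.90%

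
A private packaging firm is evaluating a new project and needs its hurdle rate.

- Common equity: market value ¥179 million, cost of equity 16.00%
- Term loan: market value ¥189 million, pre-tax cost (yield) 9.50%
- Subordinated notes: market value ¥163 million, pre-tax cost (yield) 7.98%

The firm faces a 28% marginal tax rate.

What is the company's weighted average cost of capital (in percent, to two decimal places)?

Total capital V = 179 + 189 + 163 = 531.
Equity: weight = 179/531 = 0.3371; cost = 16%.
Term loan: weight = 189/531 = 0.3559; after-tax cost = 9.5% × (1 − 28%) = 6.8400%.
Subordinated notes: weight = 163/531 = 0.3070; after-tax cost = 7.98% × (1 − 28%) = 5.7456%.
WACC = 0.3371 × 16.0000% + 0.3559 × 6.8400% + 0.3070 × 5.7456% = 9.5919%.

9.59%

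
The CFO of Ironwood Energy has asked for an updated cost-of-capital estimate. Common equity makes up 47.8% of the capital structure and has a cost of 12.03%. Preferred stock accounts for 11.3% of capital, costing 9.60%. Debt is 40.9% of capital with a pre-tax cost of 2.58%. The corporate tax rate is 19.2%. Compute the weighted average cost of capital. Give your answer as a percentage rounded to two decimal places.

After-tax cost of debt = 2.58% × (1 − 19.2%) = 2.0846%.
WACC = 0.478 × 12.0300% + 0.113 × 9.6000% + 0.409 × 2.0846% = 7.6878%.

7.69%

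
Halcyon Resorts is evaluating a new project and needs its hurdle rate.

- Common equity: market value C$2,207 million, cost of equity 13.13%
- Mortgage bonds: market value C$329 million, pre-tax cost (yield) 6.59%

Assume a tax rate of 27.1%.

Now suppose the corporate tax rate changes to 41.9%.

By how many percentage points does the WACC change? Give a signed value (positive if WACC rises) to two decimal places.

-0.13 pp

Current WACC:
Total capital V = 2207 + 329 = 2536.
Equity: weight = 2207/2536 = 0.8703; cost = 13.13%.
Mortgage bonds: weight = 329/2536 = 0.1297; after-tax cost = 6.59% × (1 − 27.1%) = 4.8041%.
WACC = 0.8703 × 13.1300% + 0.1297 × 4.8041% = 12.0499%.
After the change:
Total capital V = 2207 + 329 = 2536.
Equity: weight = 2207/2536 = 0.8703; cost = 13.13%.
Mortgage bonds: weight = 329/2536 = 0.1297; after-tax cost = 6.59% × (1 − 41.9%) = 3.8288%.
WACC = 0.8703 × 13.1300% + 0.1297 × 3.8288% = 11.9233%.
Change in WACC = 11.9233% − 12.0499% = -0.1265 pp.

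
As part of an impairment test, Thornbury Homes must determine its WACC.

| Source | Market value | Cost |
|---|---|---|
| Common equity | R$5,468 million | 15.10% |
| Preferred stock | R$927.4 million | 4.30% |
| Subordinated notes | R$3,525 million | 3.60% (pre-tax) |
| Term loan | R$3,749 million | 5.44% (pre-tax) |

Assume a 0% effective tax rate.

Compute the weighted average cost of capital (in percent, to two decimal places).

Total capital V = 5468 + 927.4 + 3525 + 3749 = 13669.4.
Equity: weight = 5468/13669.4 = 0.4000; cost = 15.1%.
Preferred: weight = 927.4/13669.4 = 0.0678; cost = 4.3%.
Subordinated notes: weight = 3525/13669.4 = 0.2579; after-tax cost = 3.6% × (1 − 0%) = 3.6000%.
Term loan: weight = 3749/13669.4 = 0.2743; after-tax cost = 5.44% × (1 − 0%) = 5.4400%.
WACC = 0.4000 × 15.1000% + 0.0678 × 4.3000% + 0.2579 × 3.6000% + 0.2743 × 5.4400% = 8.7523%.

8.75%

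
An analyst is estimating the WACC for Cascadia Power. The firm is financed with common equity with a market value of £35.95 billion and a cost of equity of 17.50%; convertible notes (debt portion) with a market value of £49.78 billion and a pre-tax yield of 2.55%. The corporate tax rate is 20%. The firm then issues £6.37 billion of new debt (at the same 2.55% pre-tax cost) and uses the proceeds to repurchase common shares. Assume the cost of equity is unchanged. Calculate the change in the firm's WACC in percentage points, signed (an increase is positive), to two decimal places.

Current WACC:
Total capital V = 35.95 + 49.78 = 85.73.
Equity: weight = 35.95/85.73 = 0.4193; cost = 17.5%.
Convertible notes (debt portion): weight = 49.78/85.73 = 0.5807; after-tax cost = 2.55% × (1 − 20%) = 2.0400%.
WACC = 0.4193 × 17.5000% + 0.5807 × 2.0400% = 8.5230%.
After the change:
Total capital V = 29.58 + 56.15 = 85.73.
Equity: weight = 29.58/85.73 = 0.3450; cost = 17.5%.
Convertible notes (debt portion): weight = 56.15/85.73 = 0.6550; after-tax cost = 2.55% × (1 − 20%) = 2.0400%.
WACC = 0.3450 × 17.5000% + 0.6550 × 2.0400% = 7.3743%.
Change in WACC = 7.3743% − 8.5230% = -1.1487 pp.

-1.15 pp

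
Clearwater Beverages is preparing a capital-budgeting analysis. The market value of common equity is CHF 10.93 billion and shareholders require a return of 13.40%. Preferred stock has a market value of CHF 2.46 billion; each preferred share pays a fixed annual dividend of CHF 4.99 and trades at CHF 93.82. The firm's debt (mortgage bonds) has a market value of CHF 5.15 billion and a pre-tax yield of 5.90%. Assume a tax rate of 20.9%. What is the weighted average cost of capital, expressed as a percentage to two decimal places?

Cost of preferred: Rp = 4.99 / 93.82 = 5.3187%.
Total capital V = 10.93 + 2.46 + 5.15 = 18.54.
Equity: weight = 10.93/18.54 = 0.5895; cost = 13.4%.
Preferred: weight = 2.46/18.54 = 0.1327; cost = 5.3187%.
Mortgage bonds: weight = 5.15/18.54 = 0.2778; after-tax cost = 5.9% × (1 − 20.9%) = 4.6669%.
WACC = 0.5895 × 13.4000% + 0.1327 × 5.3187% + 0.2778 × 4.6669% = 9.9019%.

9.90%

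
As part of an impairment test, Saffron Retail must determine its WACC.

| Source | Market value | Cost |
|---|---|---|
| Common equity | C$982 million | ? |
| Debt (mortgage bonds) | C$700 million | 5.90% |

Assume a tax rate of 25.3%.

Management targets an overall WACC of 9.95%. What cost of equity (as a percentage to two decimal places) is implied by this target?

Total capital V = 982 + 700 = 1682.
Equity weight = 982/1682 = 0.5838.
Mortgage bonds weight = 700/1682 = 0.4162.
Debt contribution = 0.4162 × 5.9% × (1 − 25.3%) = 1.8342%.
Required equity contribution = 9.95% − 1.8342% = 8.1158%.
Re = 8.1158% / 0.5838 = 13.9010%.

13.90%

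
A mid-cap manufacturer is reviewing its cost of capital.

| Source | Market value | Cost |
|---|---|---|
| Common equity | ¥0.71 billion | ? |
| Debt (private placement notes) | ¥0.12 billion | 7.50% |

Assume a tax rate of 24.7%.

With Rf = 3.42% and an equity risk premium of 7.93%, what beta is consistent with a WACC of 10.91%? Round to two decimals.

1.06

Total capital V = 0.71 + 0.12 = 0.83.
Equity weight = 0.71/0.83 = 0.8554.
Private placement notes weight = 0.12/0.83 = 0.1446.
Debt contribution = 0.1446 × 7.5% × (1 − 24.7%) = 0.8165%.
Required equity contribution = 10.91% − 0.8165% = 10.0935%  ⇒  Re = 11.7994%.
CAPM: 11.7994% = 3.42% + β × 7.93%  ⇒  β = 1.0567.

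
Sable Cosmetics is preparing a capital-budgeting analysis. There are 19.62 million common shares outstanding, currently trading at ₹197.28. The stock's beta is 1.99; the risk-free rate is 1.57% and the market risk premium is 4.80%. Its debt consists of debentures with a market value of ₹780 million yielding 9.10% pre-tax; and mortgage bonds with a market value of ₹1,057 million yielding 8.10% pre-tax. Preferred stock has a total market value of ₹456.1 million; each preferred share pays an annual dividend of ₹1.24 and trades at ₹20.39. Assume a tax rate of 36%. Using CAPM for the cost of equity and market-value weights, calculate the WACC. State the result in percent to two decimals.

9.06%

Cost of equity via CAPM: Re = 1.57% + 1.99 × 4.8% = 11.1220%.
Cost of preferred: Rp = 1.24 / 20.39 = 6.0814%.
Market value of equity E = 197.28 × 19.62m = 3870.6336m.
Total capital V = 3870.6336 + 456.1 + 780 + 1057 = 6163.7336.
Equity: weight = 3870.6336/6163.7336 = 0.6280; cost = 11.122%.
Preferred: weight = 456.1/6163.7336 = 0.0740; cost = 6.0814%.
Debentures: weight = 780/6163.7336 = 0.1265; after-tax cost = 9.1% × (1 − 36%) = 5.8240%.
Mortgage bonds: weight = 1057/6163.7336 = 0.1715; after-tax cost = 8.1% × (1 − 36%) = 5.1840%.
WACC = 0.6280 × 11.1220% + 0.0740 × 6.0814% + 0.1265 × 5.8240% + 0.1715 × 5.1840% = 9.0603%.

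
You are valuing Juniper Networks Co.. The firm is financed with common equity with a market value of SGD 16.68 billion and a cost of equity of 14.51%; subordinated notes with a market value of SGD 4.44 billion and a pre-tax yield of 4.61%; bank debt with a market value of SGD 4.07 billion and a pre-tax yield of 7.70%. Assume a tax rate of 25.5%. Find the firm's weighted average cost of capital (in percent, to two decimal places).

Total capital V = 16.68 + 4.44 + 4.07 = 25.19.
Equity: weight = 16.68/25.19 = 0.6622; cost = 14.51%.
Subordinated notes: weight = 4.44/25.19 = 0.1763; after-tax cost = 4.61% × (1 − 25.5%) = 3.4345%.
Bank debt: weight = 4.07/25.19 = 0.1616; after-tax cost = 7.7% × (1 − 25.5%) = 5.7365%.
WACC = 0.6622 × 14.5100% + 0.1763 × 3.4345% + 0.1616 × 5.7365% = 11.1403%.

11.14%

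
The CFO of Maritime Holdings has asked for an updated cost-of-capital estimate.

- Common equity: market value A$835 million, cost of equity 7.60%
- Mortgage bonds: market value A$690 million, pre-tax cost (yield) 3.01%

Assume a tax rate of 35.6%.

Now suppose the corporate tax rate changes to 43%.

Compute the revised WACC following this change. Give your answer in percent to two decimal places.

4.94%

After the change:
Total capital V = 835 + 690 = 1525.
Equity: weight = 835/1525 = 0.5475; cost = 7.6%.
Mortgage bonds: weight = 690/1525 = 0.4525; after-tax cost = 3.01% × (1 − 43%) = 1.7157%.
WACC = 0.5475 × 7.6000% + 0.4525 × 1.7157% = 4.9376%.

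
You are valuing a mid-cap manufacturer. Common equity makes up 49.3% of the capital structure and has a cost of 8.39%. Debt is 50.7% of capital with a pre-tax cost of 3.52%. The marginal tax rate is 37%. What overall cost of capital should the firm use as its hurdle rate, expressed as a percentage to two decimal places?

After-tax cost of debt = 3.52% × (1 − 37%) = 2.2176%.
WACC = 0.493 × 8.3900% + 0.507 × 2.2176% = 5.2606%.

5.26%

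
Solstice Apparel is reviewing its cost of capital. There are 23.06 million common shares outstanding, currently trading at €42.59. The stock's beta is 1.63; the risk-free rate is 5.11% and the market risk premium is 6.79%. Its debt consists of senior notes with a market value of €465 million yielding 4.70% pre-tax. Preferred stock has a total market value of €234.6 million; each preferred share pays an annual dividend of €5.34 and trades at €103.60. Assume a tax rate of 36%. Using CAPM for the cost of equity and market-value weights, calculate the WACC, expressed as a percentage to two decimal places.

11.00%

Cost of equity via CAPM: Re = 5.11% + 1.63 × 6.79% = 16.1777%.
Cost of preferred: Rp = 5.34 / 103.6 = 5.1544%.
Market value of equity E = 42.59 × 23.06m = 982.1254m.
Total capital V = 982.1254 + 234.6 + 465 = 1681.7254.
Equity: weight = 982.1254/1681.7254 = 0.5840; cost = 16.1777%.
Preferred: weight = 234.6/1681.7254 = 0.1395; cost = 5.1544%.
Senior notes: weight = 465/1681.7254 = 0.2765; after-tax cost = 4.7% × (1 − 36%) = 3.0080%.
WACC = 0.5840 × 16.1777% + 0.1395 × 5.1544% + 0.2765 × 3.0080% = 10.9985%.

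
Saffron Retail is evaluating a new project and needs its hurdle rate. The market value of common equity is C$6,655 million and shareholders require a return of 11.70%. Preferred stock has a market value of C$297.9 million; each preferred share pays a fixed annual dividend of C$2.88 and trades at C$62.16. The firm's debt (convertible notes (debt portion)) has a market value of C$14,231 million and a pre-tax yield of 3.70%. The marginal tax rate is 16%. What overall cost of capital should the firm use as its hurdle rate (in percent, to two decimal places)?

Cost of preferred: Rp = 2.88 / 62.16 = 4.6332%.
Total capital V = 6655 + 297.9 + 14231 = 21183.9.
Equity: weight = 6655/21183.9 = 0.3142; cost = 11.7%.
Preferred: weight = 297.9/21183.9 = 0.0141; cost = 4.6332%.
Convertible notes (debt portion): weight = 14231/21183.9 = 0.6718; after-tax cost = 3.7% × (1 − 16%) = 3.1080%.
WACC = 0.3142 × 11.7000% + 0.0141 × 4.6332% + 0.6718 × 3.1080% = 5.8287%.

5.83%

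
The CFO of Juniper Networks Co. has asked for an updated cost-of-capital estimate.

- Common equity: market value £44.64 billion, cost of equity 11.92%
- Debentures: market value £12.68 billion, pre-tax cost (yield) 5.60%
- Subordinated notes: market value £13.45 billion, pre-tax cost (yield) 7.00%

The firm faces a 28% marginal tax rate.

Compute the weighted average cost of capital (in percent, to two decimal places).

9.20%

Total capital V = 44.64 + 12.68 + 13.45 = 70.77.
Equity: weight = 44.64/70.77 = 0.6308; cost = 11.92%.
Debentures: weight = 12.68/70.77 = 0.1792; after-tax cost = 5.6% × (1 − 28%) = 4.0320%.
Subordinated notes: weight = 13.45/70.77 = 0.1901; after-tax cost = 7% × (1 − 28%) = 5.0400%.
WACC = 0.6308 × 11.9200% + 0.1792 × 4.0320% + 0.1901 × 5.0400% = 9.1991%.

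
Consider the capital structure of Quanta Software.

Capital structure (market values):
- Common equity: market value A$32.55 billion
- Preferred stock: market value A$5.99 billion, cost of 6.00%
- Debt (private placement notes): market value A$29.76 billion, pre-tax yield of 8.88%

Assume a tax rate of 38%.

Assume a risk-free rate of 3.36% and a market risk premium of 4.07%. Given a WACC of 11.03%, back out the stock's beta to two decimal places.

Total capital V = 32.55 + 5.99 + 29.76 = 68.3.
Equity weight = 32.55/68.3 = 0.4766.
Preferred weight = 5.99/68.3 = 0.0877.
Private placement notes weight = 29.76/68.3 = 0.4357.
Debt contribution = 0.4357 × 8.88% × (1 − 38%) = 2.3989%.
Preferred contribution = 0.0877 × 6% = 0.5262%.
Required equity contribution = 11.03% − 2.9251% = 8.1049%  ⇒  Re = 17.0065%.
CAPM: 17.0065% = 3.36% + β × 4.07%  ⇒  β = 3.3530.

3.35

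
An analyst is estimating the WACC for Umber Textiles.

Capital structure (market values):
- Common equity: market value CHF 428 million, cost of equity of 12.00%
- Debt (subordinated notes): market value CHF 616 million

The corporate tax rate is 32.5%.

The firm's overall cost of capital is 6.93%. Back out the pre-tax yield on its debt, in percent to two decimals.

5.05%

Total capital V = 428 + 616 = 1044.
Equity weight = 428/1044 = 0.4100.
Subordinated notes weight = 616/1044 = 0.5900.
Equity contribution = 0.4100 × 12% = 4.9195%.
Remaining for debt = 6.93% − 4.9195% = 2.0105%.
Rd × (1 − 32.5%) × 0.5900 = 2.0105%  ⇒  Rd = 5.0479%.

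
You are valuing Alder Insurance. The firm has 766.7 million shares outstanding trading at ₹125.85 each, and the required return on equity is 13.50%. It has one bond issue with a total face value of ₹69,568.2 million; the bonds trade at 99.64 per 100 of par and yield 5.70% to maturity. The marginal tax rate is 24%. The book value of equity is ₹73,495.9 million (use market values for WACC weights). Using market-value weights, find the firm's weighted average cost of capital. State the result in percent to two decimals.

Market value of equity E = 125.85 × 766.7m = 96489.195m. Market value of debt D = 69568.2m × 99.64/100 = 69317.75448m.
Total capital V = 96489.195 + 69317.75448 = 165806.94948.
Equity: weight = 96489.195/165806.94948 = 0.5819; cost = 13.5%.
Bonds outstanding: weight = 69317.75448/165806.94948 = 0.4181; after-tax cost = 5.7% × (1 − 24%) = 4.3320%.
WACC = 0.5819 × 13.5000% + 0.4181 × 4.3320% = 9.6672%.

9.67%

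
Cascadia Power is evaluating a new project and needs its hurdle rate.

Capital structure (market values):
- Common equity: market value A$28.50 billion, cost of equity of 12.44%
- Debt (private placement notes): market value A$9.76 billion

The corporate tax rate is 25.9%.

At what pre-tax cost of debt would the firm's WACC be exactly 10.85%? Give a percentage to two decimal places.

Total capital V = 28.5 + 9.76 = 38.26.
Equity weight = 28.5/38.26 = 0.7449.
Private placement notes weight = 9.76/38.26 = 0.2551.
Equity contribution = 0.7449 × 12.44% = 9.2666%.
Remaining for debt = 10.85% − 9.2666% = 1.5834%.
Rd × (1 − 25.9%) × 0.2551 = 1.5834%  ⇒  Rd = 8.3766%.

8.38%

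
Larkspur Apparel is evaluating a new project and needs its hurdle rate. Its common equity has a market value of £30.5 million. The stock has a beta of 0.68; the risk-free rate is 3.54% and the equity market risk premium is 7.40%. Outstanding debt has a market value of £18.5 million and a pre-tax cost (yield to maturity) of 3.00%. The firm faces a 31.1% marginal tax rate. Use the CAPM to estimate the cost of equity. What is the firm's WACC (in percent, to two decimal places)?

6.12%

Cost of equity via CAPM: Re = 3.54% + 0.68 × 7.4% = 8.5720%.
Total capital V = 30.5 + 18.5 = 49.
Equity: weight = 30.5/49 = 0.6224; cost = 8.572%.
Debt: weight = 18.5/49 = 0.3776; after-tax cost = 3% × (1 − 31.1%) = 2.0670%.
WACC = 0.6224 × 8.5720% + 0.3776 × 2.0670% = 6.1160%.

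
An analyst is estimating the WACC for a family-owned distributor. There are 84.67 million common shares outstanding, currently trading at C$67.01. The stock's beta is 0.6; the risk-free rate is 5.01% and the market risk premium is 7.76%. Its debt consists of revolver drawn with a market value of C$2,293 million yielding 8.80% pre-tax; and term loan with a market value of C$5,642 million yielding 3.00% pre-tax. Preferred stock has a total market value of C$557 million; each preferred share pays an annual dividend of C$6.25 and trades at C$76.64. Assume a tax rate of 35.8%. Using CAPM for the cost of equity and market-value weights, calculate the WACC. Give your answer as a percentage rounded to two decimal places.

Cost of equity via CAPM: Re = 5.01% + 0.6 × 7.76% = 9.6660%.
Cost of preferred: Rp = 6.25 / 76.64 = 8.1550%.
Market value of equity E = 67.01 × 84.67m = 5673.7367m.
Total capital V = 5673.7367 + 557 + 2293 + 5642 = 14165.7367.
Equity: weight = 5673.7367/14165.7367 = 0.4005; cost = 9.666%.
Preferred: weight = 557/14165.7367 = 0.0393; cost = 8.155%.
Revolver drawn: weight = 2293/14165.7367 = 0.1619; after-tax cost = 8.8% × (1 − 35.8%) = 5.6496%.
Term loan: weight = 5642/14165.7367 = 0.3983; after-tax cost = 3% × (1 − 35.8%) = 1.9260%.
WACC = 0.4005 × 9.6660% + 0.0393 × 8.1550% + 0.1619 × 5.6496% + 0.3983 × 1.9260% = 5.8737%.

5.87%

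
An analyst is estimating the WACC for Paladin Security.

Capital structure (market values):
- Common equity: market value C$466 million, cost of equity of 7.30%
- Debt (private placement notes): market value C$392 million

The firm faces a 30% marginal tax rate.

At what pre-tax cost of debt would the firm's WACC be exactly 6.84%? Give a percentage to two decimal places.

8.99%

Total capital V = 466 + 392 = 858.
Equity weight = 466/858 = 0.5431.
Private placement notes weight = 392/858 = 0.4569.
Equity contribution = 0.5431 × 7.3% = 3.9648%.
Remaining for debt = 6.84% − 3.9648% = 2.8752%.
Rd × (1 − 30%) × 0.4569 = 2.8752%  ⇒  Rd = 8.9902%.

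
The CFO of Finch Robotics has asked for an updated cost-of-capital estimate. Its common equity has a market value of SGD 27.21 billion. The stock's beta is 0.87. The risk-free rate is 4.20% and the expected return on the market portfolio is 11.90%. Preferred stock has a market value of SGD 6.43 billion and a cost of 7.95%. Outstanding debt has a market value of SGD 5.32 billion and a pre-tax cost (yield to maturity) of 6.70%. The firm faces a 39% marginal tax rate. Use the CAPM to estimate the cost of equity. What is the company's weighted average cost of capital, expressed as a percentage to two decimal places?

9.48%

Market risk premium = 11.9% − 4.2% = 7.7%.
Cost of equity via CAPM: Re = 4.2% + 0.87 × 7.7% = 10.8990%.
Total capital V = 27.21 + 6.43 + 5.32 = 38.96.
Equity: weight = 27.21/38.96 = 0.6984; cost = 10.899%.
Preferred: weight = 6.43/38.96 = 0.1650; cost = 7.95%.
Debt: weight = 5.32/38.96 = 0.1366; after-tax cost = 6.7% × (1 − 39%) = 4.0870%.
WACC = 0.6984 × 10.8990% + 0.1650 × 7.9500% + 0.1366 × 4.0870% = 9.4821%.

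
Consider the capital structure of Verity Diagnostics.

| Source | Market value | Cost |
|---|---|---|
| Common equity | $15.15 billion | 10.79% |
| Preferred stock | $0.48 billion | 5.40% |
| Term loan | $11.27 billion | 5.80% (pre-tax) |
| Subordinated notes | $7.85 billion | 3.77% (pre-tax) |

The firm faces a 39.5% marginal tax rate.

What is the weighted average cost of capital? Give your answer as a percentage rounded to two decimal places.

Total capital V = 15.15 + 0.48 + 11.27 + 7.85 = 34.75.
Equity: weight = 15.15/34.75 = 0.4360; cost = 10.79%.
Preferred: weight = 0.48/34.75 = 0.0138; cost = 5.4%.
Term loan: weight = 11.27/34.75 = 0.3243; after-tax cost = 5.8% × (1 − 39.5%) = 3.5090%.
Subordinated notes: weight = 7.85/34.75 = 0.2259; after-tax cost = 3.77% × (1 − 39.5%) = 2.2809%.
WACC = 0.4360 × 10.7900% + 0.0138 × 5.4000% + 0.3243 × 3.5090% + 0.2259 × 2.2809% = 6.4320%.

6.43%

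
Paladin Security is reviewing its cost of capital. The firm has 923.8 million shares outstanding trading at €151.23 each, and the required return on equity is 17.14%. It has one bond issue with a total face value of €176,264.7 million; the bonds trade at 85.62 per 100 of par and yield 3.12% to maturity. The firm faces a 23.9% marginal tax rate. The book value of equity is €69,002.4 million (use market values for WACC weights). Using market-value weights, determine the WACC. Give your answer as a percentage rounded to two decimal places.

9.47%

Market value of equity E = 151.23 × 923.8m = 139706.274m. Market value of debt D = 176264.7m × 85.62/100 = 150917.83614m.
Total capital V = 139706.274 + 150917.83614 = 290624.11014.
Equity: weight = 139706.274/290624.11014 = 0.4807; cost = 17.14%.
Bonds outstanding: weight = 150917.83614/290624.11014 = 0.5193; after-tax cost = 3.12% × (1 − 23.9%) = 2.3743%.
WACC = 0.4807 × 17.1400% + 0.5193 × 2.3743% = 9.4723%.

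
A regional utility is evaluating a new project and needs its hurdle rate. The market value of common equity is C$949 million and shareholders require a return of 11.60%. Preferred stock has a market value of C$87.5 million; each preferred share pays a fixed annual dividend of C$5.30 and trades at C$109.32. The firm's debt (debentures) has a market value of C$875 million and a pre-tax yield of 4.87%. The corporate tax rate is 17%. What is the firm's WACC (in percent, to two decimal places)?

7.83%

Cost of preferred: Rp = 5.3 / 109.32 = 4.8482%.
Total capital V = 949 + 87.5 + 875 = 1911.5.
Equity: weight = 949/1911.5 = 0.4965; cost = 11.6%.
Preferred: weight = 87.5/1911.5 = 0.0458; cost = 4.8482%.
Debentures: weight = 875/1911.5 = 0.4578; after-tax cost = 4.87% × (1 − 17%) = 4.0421%.
WACC = 0.4965 × 11.6000% + 0.0458 × 4.8482% + 0.4578 × 4.0421% = 7.8313%.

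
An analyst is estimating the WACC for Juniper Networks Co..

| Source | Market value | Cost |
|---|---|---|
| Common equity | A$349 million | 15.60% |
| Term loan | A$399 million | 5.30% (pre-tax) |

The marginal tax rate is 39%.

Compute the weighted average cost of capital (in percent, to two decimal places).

Total capital V = 349 + 399 = 748.
Equity: weight = 349/748 = 0.4666; cost = 15.6%.
Term loan: weight = 399/748 = 0.5334; after-tax cost = 5.3% × (1 − 39%) = 3.2330%.
WACC = 0.4666 × 15.6000% + 0.5334 × 3.2330% = 9.0032%.

9.00%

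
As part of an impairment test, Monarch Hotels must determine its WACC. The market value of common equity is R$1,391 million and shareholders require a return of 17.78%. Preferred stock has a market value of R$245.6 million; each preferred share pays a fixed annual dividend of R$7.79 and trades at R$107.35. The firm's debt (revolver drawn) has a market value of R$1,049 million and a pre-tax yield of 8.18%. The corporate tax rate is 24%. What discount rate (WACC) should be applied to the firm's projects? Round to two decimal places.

12.30%

Cost of preferred: Rp = 7.79 / 107.35 = 7.2566%.
Total capital V = 1391 + 245.6 + 1049 = 2685.6.
Equity: weight = 1391/2685.6 = 0.5179; cost = 17.78%.
Preferred: weight = 245.6/2685.6 = 0.0915; cost = 7.2566%.
Revolver drawn: weight = 1049/2685.6 = 0.3906; after-tax cost = 8.18% × (1 − 24%) = 6.2168%.
WACC = 0.5179 × 17.7800% + 0.0915 × 7.2566% + 0.3906 × 6.2168% = 12.3010%.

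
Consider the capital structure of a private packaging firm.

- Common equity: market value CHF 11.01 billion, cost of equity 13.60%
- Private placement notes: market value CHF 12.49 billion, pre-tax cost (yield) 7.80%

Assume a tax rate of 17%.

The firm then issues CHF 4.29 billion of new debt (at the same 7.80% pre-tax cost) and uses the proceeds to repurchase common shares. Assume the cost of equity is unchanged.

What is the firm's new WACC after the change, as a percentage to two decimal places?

8.51%

After the change:
Total capital V = 6.72 + 16.78 = 23.5.
Equity: weight = 6.72/23.5 = 0.2860; cost = 13.6%.
Private placement notes: weight = 16.78/23.5 = 0.7140; after-tax cost = 7.8% × (1 − 17%) = 6.4740%.
WACC = 0.2860 × 13.6000% + 0.7140 × 6.4740% = 8.5117%.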